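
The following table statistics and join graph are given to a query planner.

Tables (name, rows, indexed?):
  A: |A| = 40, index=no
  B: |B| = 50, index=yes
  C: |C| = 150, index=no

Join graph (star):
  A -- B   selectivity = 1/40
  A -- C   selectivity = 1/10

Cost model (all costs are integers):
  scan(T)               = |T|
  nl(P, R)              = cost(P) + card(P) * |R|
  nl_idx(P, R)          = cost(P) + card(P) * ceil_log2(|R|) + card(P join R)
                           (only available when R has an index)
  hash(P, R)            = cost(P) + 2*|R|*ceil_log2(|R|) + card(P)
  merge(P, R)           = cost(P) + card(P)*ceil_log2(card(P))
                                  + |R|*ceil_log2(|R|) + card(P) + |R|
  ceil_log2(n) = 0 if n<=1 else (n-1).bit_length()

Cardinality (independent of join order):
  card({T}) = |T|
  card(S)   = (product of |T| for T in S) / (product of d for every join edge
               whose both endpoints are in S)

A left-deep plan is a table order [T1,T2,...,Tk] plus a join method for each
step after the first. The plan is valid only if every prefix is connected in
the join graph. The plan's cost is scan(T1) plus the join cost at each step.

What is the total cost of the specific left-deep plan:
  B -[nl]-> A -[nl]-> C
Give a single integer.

9550

step 1: scan B: cost=50, card=50
step 2: join A via nl
    card(P join A) = 50*40/(40) = 50
    cost = 50 + 50*40 = 2050
step 3: join C via nl
    card(P join C) = 50*150/(10) = 750
    cost = 2050 + 50*150 = 9550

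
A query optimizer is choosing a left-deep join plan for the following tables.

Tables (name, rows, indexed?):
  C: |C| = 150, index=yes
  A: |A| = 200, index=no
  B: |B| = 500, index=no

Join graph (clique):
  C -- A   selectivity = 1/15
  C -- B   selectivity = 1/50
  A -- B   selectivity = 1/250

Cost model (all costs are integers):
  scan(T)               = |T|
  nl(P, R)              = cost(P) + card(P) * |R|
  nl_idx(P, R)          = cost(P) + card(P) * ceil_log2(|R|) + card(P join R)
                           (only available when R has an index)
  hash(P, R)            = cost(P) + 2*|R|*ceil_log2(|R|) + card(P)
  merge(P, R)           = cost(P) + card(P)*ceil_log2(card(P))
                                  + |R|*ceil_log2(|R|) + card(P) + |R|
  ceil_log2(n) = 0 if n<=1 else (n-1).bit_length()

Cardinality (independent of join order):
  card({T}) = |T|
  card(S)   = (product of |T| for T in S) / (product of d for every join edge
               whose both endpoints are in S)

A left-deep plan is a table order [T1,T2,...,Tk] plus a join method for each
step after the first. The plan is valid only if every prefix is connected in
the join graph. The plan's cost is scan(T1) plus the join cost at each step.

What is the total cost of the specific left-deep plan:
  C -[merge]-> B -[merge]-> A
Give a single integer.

26300

step 1: scan C: cost=150, card=150
step 2: join B via merge
    card(P join B) = 150*500/(50) = 1500
    cost = 150 + 150*8 + 500*9 + 150 + 500 = 6500
step 3: join A via merge
    card(P join A) = 1500*200/(15*250) = 80
    cost = 6500 + 1500*11 + 200*8 + 1500 + 200 = 26300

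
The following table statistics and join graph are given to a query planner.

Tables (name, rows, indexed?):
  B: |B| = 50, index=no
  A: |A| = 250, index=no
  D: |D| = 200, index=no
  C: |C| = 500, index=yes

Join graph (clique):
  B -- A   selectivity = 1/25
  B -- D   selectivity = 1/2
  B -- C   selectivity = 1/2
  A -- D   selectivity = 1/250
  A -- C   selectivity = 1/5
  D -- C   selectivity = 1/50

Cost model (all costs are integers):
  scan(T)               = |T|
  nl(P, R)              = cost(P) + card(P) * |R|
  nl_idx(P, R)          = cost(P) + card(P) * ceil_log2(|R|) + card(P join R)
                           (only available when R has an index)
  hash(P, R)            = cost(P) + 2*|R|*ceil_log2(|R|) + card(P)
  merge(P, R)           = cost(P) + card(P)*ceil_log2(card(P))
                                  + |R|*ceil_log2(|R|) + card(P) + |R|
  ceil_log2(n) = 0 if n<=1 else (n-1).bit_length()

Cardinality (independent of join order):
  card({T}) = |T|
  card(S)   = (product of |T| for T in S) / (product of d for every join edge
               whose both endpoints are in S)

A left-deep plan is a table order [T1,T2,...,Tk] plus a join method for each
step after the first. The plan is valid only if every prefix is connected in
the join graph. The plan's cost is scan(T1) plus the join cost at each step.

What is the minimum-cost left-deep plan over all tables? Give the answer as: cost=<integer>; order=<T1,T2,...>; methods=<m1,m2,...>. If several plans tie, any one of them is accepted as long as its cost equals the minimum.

Selinger DP (subsets sized 1..n):
  {B}: scan cost=50, card=50
  {A}: scan cost=250, card=250
  {D}: scan cost=200, card=200
  {C}: scan cost=500, card=500
  {AB}: card=500; try (B,hash)→1100, (A,merge)→2650, (B,merge)→2850, (A,hash)→4100, (A,nl)→12550, (B,nl)→12750; best=1100 via (B,hash)
  {BD}: card=5000; try (B,hash)→1000, (D,merge)→2200, (B,merge)→2350, (D,hash)→3300, (D,nl)→10050, (B,nl)→10200; best=1000 via (B,hash)
  {BC}: card=12500; try (B,hash)→1600, (C,merge)→5400, (B,merge)→5850, (C,hash)→9100, (C,nl_idx)→13000, (C,nl)→25050 …(+1); best=1600 via (B,hash)
  {AD}: card=200; try (D,hash)→3700, (A,merge)→4250, (D,merge)→4300, (A,hash)→4400, (A,nl)→50200, (D,nl)→50250; best=3700 via (D,hash)
  {AC}: card=25000; try (A,hash)→5000, (C,merge)→7500, (A,merge)→7750, (C,hash)→9500, (C,nl_idx)→27500, (C,nl)→125250 …(+1); best=5000 via (A,hash)
  {CD}: card=2000; try (C,nl_idx)→4000, (D,hash)→4200, (C,merge)→7000, (D,merge)→7300, (C,hash)→9400, (C,nl)→100200 …(+1); best=4000 via (C,nl_idx)
  {ABD}: card=200; try (B,hash)→4500, (D,hash)→4800, (B,merge)→5850, (D,merge)→7900, (A,hash)→10000, (B,nl)→13700 …(+3); best=4500 via (B,hash)
  {ABC}: card=25000; try (C,hash)→10600, (C,merge)→11100, (A,hash)→18100, (C,nl_idx)→30600, (B,hash)→30600, (A,merge)→191350 …(+4); best=10600 via (C,hash)
  {BCD}: card=25000; try (B,hash)→6600, (C,hash)→15000, (D,hash)→17300, (B,merge)→28350, (C,nl_idx)→71000, (C,merge)→76000 …(+4); best=6600 via (B,hash)
  {ACD}: card=400; try (C,nl_idx)→5900, (A,hash)→10000, (C,merge)→10500, (C,hash)→12900, (A,merge)→30250, (D,hash)→33200 …(+4); best=5900 via (C,nl_idx)
  {ABCD}: card=200; try (C,nl_idx)→6500, (B,hash)→6900, (B,merge)→10250, (C,merge)→11300, (C,hash)→13700, (B,nl)→25900 …(+7); best=6500 via (C,nl_idx)

cost=6500; order=A,D,B,C; methods=hash,hash,nl_idx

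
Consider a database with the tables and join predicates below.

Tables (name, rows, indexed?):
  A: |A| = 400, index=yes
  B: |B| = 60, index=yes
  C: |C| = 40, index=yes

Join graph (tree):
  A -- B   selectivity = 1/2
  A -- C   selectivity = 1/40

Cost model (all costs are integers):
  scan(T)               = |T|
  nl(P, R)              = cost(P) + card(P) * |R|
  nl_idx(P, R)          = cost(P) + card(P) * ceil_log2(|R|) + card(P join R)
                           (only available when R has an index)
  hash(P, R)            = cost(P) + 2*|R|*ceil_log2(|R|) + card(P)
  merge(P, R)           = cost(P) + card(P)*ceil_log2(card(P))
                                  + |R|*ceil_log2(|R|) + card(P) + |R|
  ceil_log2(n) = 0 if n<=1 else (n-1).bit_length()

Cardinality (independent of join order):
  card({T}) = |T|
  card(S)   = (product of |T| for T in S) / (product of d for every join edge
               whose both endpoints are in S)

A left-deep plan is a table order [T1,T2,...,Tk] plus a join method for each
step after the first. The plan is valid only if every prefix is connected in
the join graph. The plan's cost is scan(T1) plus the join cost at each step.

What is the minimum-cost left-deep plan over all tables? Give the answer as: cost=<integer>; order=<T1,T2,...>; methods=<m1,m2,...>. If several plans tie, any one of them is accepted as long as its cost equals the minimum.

cost=1920; order=C,A,B; methods=nl_idx,hash

Selinger DP (subsets sized 1..n):
  {A}: scan cost=400, card=400
  {B}: scan cost=60, card=60
  {C}: scan cost=40, card=40
  {AB}: card=12000; try (B,hash)→1520, (A,merge)→4480, (B,merge)→4820, (A,hash)→7320, (A,nl_idx)→12600, (B,nl_idx)→14800 …(+2); best=1520 via (B,hash)
  {AC}: card=400; try (A,nl_idx)→800, (C,hash)→1280, (C,nl_idx)→3200, (A,merge)→4320, (C,merge)→4680, (A,hash)→7280 …(+2); best=800 via (A,nl_idx)
  {ABC}: card=12000; try (B,hash)→1920, (B,merge)→5220, (C,hash)→14000, (B,nl_idx)→15200, (B,nl)→24800, (C,nl_idx)→85520 …(+2); best=1920 via (B,hash)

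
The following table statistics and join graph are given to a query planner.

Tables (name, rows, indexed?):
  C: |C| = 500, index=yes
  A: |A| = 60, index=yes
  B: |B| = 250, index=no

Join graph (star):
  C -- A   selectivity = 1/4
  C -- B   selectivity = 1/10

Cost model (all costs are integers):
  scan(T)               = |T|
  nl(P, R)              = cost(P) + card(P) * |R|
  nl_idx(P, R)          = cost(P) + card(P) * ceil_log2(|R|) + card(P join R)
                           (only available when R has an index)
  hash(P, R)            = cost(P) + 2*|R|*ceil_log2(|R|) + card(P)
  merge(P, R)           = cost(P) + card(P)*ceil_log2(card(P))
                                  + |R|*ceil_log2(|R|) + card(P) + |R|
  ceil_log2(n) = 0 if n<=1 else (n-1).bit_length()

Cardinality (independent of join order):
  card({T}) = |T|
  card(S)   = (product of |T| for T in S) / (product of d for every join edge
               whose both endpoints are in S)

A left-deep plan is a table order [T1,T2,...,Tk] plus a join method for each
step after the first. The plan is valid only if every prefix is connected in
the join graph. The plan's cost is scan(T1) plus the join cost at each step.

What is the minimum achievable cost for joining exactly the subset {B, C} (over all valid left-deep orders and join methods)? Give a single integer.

5000

Selinger DP over subsets of {B,C}:
  {C}: scan cost=500, card=500
  {B}: scan cost=250, card=250
  {BC}: card=12500; try (B,hash)→5000, (C,merge)→7500, (B,merge)→7750, (C,hash)→9500, (C,nl_idx)→15000, (C,nl)→125250 …(+1); best=5000 via (B,hash)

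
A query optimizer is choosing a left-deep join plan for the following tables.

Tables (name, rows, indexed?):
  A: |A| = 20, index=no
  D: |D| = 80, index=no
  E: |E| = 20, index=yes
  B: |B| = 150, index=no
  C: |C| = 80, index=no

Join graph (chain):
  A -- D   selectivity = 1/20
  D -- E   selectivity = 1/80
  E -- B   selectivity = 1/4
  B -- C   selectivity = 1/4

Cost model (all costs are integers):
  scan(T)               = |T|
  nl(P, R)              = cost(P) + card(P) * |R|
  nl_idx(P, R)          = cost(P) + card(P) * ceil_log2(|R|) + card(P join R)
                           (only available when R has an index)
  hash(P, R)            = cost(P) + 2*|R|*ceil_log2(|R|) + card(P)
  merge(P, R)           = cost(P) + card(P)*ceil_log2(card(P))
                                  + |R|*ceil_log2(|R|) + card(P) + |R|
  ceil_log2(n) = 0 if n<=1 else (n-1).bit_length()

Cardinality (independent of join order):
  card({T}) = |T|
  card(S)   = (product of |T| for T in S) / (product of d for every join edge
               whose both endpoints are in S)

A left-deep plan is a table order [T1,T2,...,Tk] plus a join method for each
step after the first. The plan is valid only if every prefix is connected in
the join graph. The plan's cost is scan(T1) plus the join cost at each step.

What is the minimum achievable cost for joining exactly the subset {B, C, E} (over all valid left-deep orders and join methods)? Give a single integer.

2370

Selinger DP over subsets of {B,C,E}:
  {E}: scan cost=20, card=20
  {B}: scan cost=150, card=150
  {C}: scan cost=80, card=80
  {BE}: card=750; try (E,hash)→500, (B,merge)→1490, (E,merge)→1620, (E,nl_idx)→1650, (B,hash)→2440, (B,nl)→3020 …(+1); best=500 via (E,hash)
  {BC}: card=3000; try (C,hash)→1420, (B,merge)→2070, (C,merge)→2140, (B,hash)→2560, (B,nl)→12080, (C,nl)→12150; best=1420 via (C,hash)
  {BCE}: card=15000; try (C,hash)→2370, (E,hash)→4620, (C,merge)→9390, (E,nl_idx)→31420, (E,merge)→40540, (C,nl)→60500 …(+1); best=2370 via (C,hash)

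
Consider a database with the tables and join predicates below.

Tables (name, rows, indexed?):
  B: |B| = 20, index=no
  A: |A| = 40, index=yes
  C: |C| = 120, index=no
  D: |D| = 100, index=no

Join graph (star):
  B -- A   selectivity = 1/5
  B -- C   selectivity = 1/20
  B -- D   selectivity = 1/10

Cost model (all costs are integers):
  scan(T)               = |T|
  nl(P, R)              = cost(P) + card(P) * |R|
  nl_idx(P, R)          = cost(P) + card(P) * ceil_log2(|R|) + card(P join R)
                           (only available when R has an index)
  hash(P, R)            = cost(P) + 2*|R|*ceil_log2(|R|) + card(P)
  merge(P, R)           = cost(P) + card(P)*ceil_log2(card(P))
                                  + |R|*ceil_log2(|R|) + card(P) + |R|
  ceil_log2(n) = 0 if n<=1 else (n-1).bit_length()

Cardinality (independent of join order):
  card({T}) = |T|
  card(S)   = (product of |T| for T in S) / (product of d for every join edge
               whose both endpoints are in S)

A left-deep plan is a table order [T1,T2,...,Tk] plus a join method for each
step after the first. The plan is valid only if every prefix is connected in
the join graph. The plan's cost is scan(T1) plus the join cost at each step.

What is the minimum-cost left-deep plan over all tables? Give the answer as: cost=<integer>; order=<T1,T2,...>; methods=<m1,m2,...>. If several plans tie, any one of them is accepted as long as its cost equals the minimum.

cost=3400; order=C,B,A,D; methods=hash,hash,hash

Selinger DP (subsets sized 1..n):
  {B}: scan cost=20, card=20
  {A}: scan cost=40, card=40
  {C}: scan cost=120, card=120
  {D}: scan cost=100, card=100
  {AB}: card=160; try (B,hash)→280, (A,nl_idx)→300, (A,merge)→420, (B,merge)→440, (A,hash)→520, (A,nl)→820 …(+1); best=280 via (B,hash)
  {BC}: card=120; try (B,hash)→440, (C,merge)→1100, (B,merge)→1200, (C,hash)→1720, (C,nl)→2420, (B,nl)→2520; best=440 via (B,hash)
  {BD}: card=200; try (B,hash)→400, (D,merge)→940, (B,merge)→1020, (D,hash)→1440, (D,nl)→2020, (B,nl)→2100; best=400 via (B,hash)
  {ABC}: card=960; try (A,hash)→1040, (A,merge)→1680, (C,hash)→2120, (A,nl_idx)→2120, (C,merge)→2680, (A,nl)→5240 …(+1); best=1040 via (A,hash)
  {ABD}: card=1600; try (A,hash)→1080, (D,hash)→1840, (A,merge)→2480, (D,merge)→2520, (A,nl_idx)→3200, (A,nl)→8400 …(+1); best=1080 via (A,hash)
  {BCD}: card=1200; try (D,hash)→1960, (D,merge)→2200, (C,hash)→2280, (C,merge)→3160, (D,nl)→12440, (C,nl)→24400; best=1960 via (D,hash)
  {ABCD}: card=9600; try (D,hash)→3400, (A,hash)→3640, (C,hash)→4360, (D,merge)→12400, (A,merge)→16640, (A,nl_idx)→18760 …(+4); best=3400 via (D,hash)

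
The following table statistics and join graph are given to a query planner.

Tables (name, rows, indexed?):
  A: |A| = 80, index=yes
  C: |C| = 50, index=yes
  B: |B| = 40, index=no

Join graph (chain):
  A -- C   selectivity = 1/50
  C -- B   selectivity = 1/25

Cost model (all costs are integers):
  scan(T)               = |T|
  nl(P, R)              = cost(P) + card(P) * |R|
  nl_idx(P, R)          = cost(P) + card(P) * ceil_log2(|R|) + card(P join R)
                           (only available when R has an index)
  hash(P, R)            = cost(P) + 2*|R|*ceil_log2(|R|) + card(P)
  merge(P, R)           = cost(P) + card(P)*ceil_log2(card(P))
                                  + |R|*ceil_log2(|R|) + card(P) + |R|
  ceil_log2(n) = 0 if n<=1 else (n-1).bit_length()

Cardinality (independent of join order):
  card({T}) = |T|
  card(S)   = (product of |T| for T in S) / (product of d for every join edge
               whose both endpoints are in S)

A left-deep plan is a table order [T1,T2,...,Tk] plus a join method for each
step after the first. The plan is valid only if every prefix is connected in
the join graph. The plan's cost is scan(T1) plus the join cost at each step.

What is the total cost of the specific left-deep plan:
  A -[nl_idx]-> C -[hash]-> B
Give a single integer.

1200

step 1: scan A: cost=80, card=80
step 2: join C via nl_idx
    card(P join C) = 80*50/(50) = 80
    cost = 80 + 80*6 + 80 = 640
step 3: join B via hash
    card(P join B) = 80*40/(25) = 128
    cost = 640 + 2*40*6 + 80 = 1200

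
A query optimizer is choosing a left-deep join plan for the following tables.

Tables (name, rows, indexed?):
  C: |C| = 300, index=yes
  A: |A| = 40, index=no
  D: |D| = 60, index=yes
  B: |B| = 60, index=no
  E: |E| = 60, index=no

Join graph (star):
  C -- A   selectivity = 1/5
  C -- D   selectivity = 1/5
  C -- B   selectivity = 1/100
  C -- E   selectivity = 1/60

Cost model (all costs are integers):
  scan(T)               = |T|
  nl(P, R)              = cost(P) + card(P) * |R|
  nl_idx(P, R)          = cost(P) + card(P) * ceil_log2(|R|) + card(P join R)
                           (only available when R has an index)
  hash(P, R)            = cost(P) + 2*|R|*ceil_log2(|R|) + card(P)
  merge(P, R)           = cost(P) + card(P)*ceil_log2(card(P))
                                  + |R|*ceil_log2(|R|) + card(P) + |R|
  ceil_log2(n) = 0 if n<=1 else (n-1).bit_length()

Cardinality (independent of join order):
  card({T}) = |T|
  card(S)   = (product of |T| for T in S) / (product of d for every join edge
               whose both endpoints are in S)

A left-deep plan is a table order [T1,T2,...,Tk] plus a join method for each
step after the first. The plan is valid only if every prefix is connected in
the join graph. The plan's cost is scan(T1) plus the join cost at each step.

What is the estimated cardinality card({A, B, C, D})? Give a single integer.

Tables in S: A(40), B(60), C(300), D(60)
Edges inside S: C-A(d=5), C-D(d=5), C-B(d=100)
numerator = 40 * 60 * 300 * 60 = 43200000
denominator = 5 * 5 * 100 = 2500
card(S) = 43200000 / 2500 = 17280

17280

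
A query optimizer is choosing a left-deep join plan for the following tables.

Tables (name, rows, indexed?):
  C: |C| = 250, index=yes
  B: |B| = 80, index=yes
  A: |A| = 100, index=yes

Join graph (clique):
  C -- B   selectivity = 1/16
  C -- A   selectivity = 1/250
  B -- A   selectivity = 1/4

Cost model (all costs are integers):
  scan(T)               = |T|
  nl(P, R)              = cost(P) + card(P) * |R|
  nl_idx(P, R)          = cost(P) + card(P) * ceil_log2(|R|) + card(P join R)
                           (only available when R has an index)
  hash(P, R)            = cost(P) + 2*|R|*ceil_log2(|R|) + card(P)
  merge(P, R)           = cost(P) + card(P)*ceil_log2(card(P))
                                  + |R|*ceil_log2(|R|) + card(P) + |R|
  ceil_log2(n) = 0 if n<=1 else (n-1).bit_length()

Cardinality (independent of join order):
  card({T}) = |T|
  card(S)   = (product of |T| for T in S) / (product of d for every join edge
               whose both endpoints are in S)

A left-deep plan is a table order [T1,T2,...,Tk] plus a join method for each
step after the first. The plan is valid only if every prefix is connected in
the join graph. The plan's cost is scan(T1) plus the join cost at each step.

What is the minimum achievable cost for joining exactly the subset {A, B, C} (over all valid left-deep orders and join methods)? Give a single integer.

1825

Selinger DP over subsets of {A,B,C}:
  {C}: scan cost=250, card=250
  {B}: scan cost=80, card=80
  {A}: scan cost=100, card=100
  {BC}: card=1250; try (B,hash)→1620, (C,nl_idx)→1970, (C,merge)→2970, (B,merge)→3140, (B,nl_idx)→3250, (C,hash)→4160 …(+2); best=1620 via (B,hash)
  {AC}: card=100; try (C,nl_idx)→1000, (A,hash)→1900, (A,nl_idx)→2100, (C,merge)→3150, (A,merge)→3300, (C,hash)→4200 …(+2); best=1000 via (C,nl_idx)
  {AB}: card=2000; try (B,hash)→1320, (A,merge)→1520, (B,merge)→1540, (A,hash)→1560, (A,nl_idx)→2640, (B,nl_idx)→2800 …(+2); best=1320 via (B,hash)
  {ABC}: card=125; try (B,nl_idx)→1825, (B,hash)→2220, (B,merge)→2440, (A,hash)→4270, (C,hash)→7320, (B,nl)→9000 …(+6); best=1825 via (B,nl_idx)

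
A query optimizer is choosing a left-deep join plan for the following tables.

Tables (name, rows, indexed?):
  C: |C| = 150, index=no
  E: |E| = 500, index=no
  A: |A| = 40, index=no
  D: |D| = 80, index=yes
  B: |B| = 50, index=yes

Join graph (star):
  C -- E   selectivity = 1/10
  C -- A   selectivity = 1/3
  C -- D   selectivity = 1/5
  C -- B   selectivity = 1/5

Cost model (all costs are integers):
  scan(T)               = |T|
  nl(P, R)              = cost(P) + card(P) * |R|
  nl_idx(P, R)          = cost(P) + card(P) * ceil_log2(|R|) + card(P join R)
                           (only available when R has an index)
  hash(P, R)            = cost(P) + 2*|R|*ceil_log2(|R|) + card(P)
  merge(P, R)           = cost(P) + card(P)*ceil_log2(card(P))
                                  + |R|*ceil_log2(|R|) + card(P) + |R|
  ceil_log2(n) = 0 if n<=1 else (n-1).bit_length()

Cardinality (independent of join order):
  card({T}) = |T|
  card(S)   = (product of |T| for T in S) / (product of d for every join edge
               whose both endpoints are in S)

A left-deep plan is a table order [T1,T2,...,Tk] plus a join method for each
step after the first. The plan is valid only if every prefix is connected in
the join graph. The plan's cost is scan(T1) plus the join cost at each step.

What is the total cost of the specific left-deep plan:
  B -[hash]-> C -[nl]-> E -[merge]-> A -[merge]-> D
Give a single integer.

23103420

step 1: scan B: cost=50, card=50
step 2: join C via hash
    card(P join C) = 50*150/(5) = 1500
    cost = 50 + 2*150*8 + 50 = 2500
step 3: join E via nl
    card(P join E) = 1500*500/(10) = 75000
    cost = 2500 + 1500*500 = 752500
step 4: join A via merge
    card(P join A) = 75000*40/(3) = 1000000
    cost = 752500 + 75000*17 + 40*6 + 75000 + 40 = 2102780
step 5: join D via merge
    card(P join D) = 1000000*80/(5) = 16000000
    cost = 2102780 + 1000000*20 + 80*7 + 1000000 + 80 = 23103420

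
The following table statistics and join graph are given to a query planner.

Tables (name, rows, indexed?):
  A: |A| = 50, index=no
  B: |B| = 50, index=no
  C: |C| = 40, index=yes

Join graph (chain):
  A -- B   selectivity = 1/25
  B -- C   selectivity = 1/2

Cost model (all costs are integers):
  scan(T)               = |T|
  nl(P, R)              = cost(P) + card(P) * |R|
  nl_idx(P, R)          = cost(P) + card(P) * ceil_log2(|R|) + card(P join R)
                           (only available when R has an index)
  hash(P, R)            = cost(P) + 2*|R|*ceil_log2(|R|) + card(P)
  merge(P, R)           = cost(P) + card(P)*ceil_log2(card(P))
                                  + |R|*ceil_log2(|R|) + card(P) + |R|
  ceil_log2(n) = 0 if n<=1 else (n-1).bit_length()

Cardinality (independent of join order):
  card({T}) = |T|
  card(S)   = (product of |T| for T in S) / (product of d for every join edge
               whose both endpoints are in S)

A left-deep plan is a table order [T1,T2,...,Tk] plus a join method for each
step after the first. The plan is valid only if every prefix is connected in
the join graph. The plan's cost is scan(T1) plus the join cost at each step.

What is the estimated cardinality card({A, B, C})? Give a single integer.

Tables in S: A(50), B(50), C(40)
Edges inside S: A-B(d=25), B-C(d=2)
numerator = 50 * 50 * 40 = 100000
denominator = 25 * 2 = 50
card(S) = 100000 / 50 = 2000

2000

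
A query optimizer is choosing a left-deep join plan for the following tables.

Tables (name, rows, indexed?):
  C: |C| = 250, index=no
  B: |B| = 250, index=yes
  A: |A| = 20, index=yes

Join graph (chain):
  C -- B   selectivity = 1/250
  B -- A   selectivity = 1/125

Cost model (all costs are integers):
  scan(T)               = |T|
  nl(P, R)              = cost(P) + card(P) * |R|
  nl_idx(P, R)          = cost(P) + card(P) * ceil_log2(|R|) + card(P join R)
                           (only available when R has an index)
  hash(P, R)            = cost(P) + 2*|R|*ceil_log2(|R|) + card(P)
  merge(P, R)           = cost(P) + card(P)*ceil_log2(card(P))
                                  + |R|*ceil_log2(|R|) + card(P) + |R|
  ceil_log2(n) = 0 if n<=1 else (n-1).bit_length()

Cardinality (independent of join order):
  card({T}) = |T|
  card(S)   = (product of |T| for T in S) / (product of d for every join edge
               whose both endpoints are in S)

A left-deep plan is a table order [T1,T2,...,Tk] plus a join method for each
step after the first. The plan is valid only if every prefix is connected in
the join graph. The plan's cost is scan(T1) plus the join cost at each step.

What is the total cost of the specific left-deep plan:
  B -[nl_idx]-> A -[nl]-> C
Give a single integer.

11540

step 1: scan B: cost=250, card=250
step 2: join A via nl_idx
    card(P join A) = 250*20/(125) = 40
    cost = 250 + 250*5 + 40 = 1540
step 3: join C via nl
    card(P join C) = 40*250/(250) = 40
    cost = 1540 + 40*250 = 11540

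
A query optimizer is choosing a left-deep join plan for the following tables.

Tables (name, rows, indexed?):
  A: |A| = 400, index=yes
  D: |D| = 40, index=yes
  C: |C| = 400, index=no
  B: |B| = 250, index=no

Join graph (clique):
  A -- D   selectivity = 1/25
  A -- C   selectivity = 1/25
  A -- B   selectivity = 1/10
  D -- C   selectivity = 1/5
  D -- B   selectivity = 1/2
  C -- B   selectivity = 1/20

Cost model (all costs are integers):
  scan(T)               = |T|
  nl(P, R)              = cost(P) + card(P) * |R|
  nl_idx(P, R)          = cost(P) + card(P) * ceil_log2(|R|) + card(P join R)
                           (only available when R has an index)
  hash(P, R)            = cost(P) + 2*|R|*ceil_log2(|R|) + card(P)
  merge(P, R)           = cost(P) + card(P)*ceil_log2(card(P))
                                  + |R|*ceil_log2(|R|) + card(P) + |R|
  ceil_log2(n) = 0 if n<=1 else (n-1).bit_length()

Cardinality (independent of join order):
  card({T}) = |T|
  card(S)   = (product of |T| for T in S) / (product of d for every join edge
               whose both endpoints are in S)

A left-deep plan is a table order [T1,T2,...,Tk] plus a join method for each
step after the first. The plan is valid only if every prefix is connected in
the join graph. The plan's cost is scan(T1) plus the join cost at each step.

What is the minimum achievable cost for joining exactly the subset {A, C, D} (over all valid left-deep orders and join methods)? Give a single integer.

8880

Selinger DP over subsets of {A,C,D}:
  {A}: scan cost=400, card=400
  {D}: scan cost=40, card=40
  {C}: scan cost=400, card=400
  {AD}: card=640; try (A,nl_idx)→1040, (D,hash)→1280, (D,nl_idx)→3440, (A,merge)→4320, (D,merge)→4680, (A,hash)→7280 …(+2); best=1040 via (A,nl_idx)
  {AC}: card=6400; try (C,hash)→8000, (A,hash)→8000, (C,merge)→8400, (A,merge)→8400, (A,nl_idx)→10400, (C,nl)→160400 …(+1); best=8000 via (C,hash)
  {CD}: card=3200; try (D,hash)→1280, (C,merge)→4320, (D,merge)→4680, (D,nl_idx)→6000, (C,hash)→7280, (C,nl)→16040 …(+1); best=1280 via (D,hash)
  {ACD}: card=2048; try (C,hash)→8880, (A,hash)→11680, (C,merge)→12080, (D,hash)→14880, (A,nl_idx)→32128, (A,merge)→46880 …(+5); best=8880 via (C,hash)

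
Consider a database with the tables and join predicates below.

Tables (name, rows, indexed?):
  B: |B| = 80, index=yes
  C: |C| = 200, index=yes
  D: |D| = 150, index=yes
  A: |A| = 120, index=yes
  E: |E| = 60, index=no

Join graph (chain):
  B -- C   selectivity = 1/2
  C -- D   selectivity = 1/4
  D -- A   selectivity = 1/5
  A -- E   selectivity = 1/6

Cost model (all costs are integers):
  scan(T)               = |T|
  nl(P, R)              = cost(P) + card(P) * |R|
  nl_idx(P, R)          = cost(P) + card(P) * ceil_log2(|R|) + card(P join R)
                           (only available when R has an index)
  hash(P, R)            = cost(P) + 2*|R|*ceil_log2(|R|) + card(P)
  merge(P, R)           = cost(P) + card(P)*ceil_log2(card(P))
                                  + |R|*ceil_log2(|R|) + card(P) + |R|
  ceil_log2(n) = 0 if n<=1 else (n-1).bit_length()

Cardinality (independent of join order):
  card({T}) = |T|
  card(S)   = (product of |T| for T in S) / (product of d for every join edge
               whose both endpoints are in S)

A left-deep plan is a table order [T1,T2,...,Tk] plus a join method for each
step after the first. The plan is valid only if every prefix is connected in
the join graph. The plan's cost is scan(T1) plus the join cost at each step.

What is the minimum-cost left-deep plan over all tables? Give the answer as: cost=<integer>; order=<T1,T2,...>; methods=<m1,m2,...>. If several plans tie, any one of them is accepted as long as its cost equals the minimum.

cost=1844880; order=A,E,D,C,B; methods=hash,hash,hash,hash

Selinger DP (subsets sized 1..n):
  {B}: scan cost=80, card=80
  {C}: scan cost=200, card=200
  {D}: scan cost=150, card=150
  {A}: scan cost=120, card=120
  {E}: scan cost=60, card=60
  {BC}: card=8000; try (B,hash)→1520, (C,merge)→2520, (B,merge)→2640, (C,hash)→3360, (C,nl_idx)→8720, (B,nl_idx)→9600 …(+2); best=1520 via (B,hash)
  {CD}: card=7500; try (D,hash)→2800, (C,merge)→3300, (D,merge)→3350, (C,hash)→3500, (C,nl_idx)→8850, (D,nl_idx)→9300 …(+2); best=2800 via (D,hash)
  {AD}: card=3600; try (A,hash)→1980, (D,merge)→2430, (A,merge)→2460, (D,hash)→2640, (D,nl_idx)→4680, (A,nl_idx)→4800 …(+2); best=1980 via (A,hash)
  {AE}: card=1200; try (E,hash)→960, (A,merge)→1440, (E,merge)→1500, (A,nl_idx)→1680, (A,hash)→1800, (A,nl)→7260 …(+1); best=960 via (E,hash)
  {BCD}: card=300000; try (B,hash)→11420, (D,hash)→11920, (B,merge)→108440, (D,merge)→114870, (B,nl_idx)→355300, (D,nl_idx)→365520 …(+2); best=11420 via (B,hash)
  {ACD}: card=180000; try (C,hash)→8780, (A,hash)→11980, (C,merge)→50580, (A,merge)→108760, (C,nl_idx)→210780, (A,nl_idx)→235300 …(+2); best=8780 via (C,hash)
  {ADE}: card=36000; try (D,hash)→4560, (E,hash)→6300, (D,merge)→16710, (D,nl_idx)→46560, (E,merge)→49200, (D,nl)→180960 …(+1); best=4560 via (D,hash)
  {ABCD}: card=7200000; try (B,hash)→189900, (A,hash)→313100, (B,merge)→3429420, (A,merge)→6012380, (B,nl_idx)→8468780, (A,nl_idx)→9311420 …(+2); best=189900 via (B,hash)
  {ACDE}: card=1800000; try (C,hash)→43760, (E,hash)→189500, (C,merge)→618360, (C,nl_idx)→2092560, (E,merge)→3429200, (C,nl)→7204560 …(+1); best=43760 via (C,hash)
  {ABCDE}: card=72000000; try (B,hash)→1844880, (E,hash)→7390620, (B,merge)→39644400, (B,nl_idx)→84643760, (B,nl)→144043760, (E,merge)→172990320 …(+1); best=1844880 via (B,hash)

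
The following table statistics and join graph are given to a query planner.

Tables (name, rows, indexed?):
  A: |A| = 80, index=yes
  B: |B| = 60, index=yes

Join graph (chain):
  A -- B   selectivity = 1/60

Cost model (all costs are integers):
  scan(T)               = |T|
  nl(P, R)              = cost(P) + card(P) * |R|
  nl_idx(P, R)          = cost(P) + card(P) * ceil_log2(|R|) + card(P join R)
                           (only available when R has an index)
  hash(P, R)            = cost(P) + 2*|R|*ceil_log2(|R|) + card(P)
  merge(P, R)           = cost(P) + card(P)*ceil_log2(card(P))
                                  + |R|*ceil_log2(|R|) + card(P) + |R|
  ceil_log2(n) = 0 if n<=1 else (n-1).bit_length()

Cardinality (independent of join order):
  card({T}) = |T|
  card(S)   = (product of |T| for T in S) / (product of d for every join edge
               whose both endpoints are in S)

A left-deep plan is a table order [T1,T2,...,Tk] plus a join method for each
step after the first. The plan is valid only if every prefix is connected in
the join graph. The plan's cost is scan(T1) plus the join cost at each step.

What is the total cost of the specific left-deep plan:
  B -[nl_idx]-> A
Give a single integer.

step 1: scan B: cost=60, card=60
step 2: join A via nl_idx
    card(P join A) = 60*80/(60) = 80
    cost = 60 + 60*7 + 80 = 560

560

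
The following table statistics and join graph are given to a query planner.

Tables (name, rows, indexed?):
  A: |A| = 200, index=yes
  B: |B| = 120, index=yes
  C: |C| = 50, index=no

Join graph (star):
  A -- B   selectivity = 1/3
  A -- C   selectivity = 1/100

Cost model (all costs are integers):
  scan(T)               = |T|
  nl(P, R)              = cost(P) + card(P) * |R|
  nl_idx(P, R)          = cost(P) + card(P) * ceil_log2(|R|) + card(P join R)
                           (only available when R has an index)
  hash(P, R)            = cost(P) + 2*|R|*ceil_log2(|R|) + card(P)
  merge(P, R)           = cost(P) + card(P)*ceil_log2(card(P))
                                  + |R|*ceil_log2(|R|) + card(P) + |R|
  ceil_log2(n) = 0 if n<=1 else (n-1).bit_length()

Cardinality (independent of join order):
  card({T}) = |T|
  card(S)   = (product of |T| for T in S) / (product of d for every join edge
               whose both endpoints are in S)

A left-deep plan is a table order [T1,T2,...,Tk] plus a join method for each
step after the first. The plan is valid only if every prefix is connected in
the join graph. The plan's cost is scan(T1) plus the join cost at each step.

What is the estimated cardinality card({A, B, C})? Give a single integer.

Tables in S: A(200), B(120), C(50)
Edges inside S: A-B(d=3), A-C(d=100)
numerator = 200 * 120 * 50 = 1200000
denominator = 3 * 100 = 300
card(S) = 1200000 / 300 = 4000

4000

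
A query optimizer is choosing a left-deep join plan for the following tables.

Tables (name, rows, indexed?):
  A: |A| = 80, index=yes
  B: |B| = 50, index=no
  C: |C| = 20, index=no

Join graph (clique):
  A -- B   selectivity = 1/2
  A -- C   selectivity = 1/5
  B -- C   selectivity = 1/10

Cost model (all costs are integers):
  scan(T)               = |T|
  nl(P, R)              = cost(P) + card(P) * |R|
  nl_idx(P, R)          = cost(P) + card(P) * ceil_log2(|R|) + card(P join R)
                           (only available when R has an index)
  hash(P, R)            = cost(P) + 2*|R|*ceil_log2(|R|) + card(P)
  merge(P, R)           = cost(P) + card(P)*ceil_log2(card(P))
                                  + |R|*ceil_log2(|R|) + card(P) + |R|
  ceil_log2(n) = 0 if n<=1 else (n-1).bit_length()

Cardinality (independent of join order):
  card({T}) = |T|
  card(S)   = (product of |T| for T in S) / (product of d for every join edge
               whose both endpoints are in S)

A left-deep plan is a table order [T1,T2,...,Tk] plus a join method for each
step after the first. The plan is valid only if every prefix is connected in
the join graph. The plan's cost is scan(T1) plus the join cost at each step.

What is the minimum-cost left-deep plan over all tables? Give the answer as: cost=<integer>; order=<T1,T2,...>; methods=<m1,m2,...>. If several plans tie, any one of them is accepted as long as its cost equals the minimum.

Selinger DP (subsets sized 1..n):
  {A}: scan cost=80, card=80
  {B}: scan cost=50, card=50
  {C}: scan cost=20, card=20
  {AB}: card=2000; try (B,hash)→760, (A,merge)→1040, (B,merge)→1070, (A,hash)→1220, (A,nl_idx)→2400, (A,nl)→4050 …(+1); best=760 via (B,hash)
  {AC}: card=320; try (C,hash)→360, (A,nl_idx)→480, (A,merge)→780, (C,merge)→840, (A,hash)→1160, (A,nl)→1620 …(+1); best=360 via (C,hash)
  {BC}: card=100; try (C,hash)→300, (B,merge)→490, (C,merge)→520, (B,hash)→640, (B,nl)→1020, (C,nl)→1050; best=300 via (C,hash)
  {ABC}: card=800; try (B,hash)→1280, (A,hash)→1520, (A,merge)→1740, (A,nl_idx)→1800, (C,hash)→2960, (B,merge)→3910 …(+4); best=1280 via (B,hash)

cost=1280; order=A,C,B; methods=hash,hash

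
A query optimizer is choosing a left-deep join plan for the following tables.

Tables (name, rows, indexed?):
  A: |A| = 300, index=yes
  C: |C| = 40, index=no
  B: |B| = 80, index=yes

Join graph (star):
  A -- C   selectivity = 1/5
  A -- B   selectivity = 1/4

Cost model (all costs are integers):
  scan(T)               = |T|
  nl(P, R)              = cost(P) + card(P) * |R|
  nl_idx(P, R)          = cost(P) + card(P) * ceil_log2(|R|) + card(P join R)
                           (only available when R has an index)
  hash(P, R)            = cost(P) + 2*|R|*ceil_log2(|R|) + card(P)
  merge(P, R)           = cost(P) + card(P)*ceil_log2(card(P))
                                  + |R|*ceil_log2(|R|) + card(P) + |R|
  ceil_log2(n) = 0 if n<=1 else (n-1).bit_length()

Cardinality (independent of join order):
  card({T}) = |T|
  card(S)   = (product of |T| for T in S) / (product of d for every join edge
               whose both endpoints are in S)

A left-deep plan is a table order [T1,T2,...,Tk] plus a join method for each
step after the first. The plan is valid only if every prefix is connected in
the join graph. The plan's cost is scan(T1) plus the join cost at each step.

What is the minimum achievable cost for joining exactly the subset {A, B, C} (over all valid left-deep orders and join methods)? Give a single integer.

Selinger DP over subsets of {A,B,C}:
  {A}: scan cost=300, card=300
  {C}: scan cost=40, card=40
  {B}: scan cost=80, card=80
  {AC}: card=2400; try (C,hash)→1080, (A,nl_idx)→2800, (A,merge)→3320, (C,merge)→3580, (A,hash)→5480, (A,nl)→12040 …(+1); best=1080 via (C,hash)
  {AB}: card=6000; try (B,hash)→1720, (A,merge)→3720, (B,merge)→3940, (A,hash)→5560, (A,nl_idx)→6800, (B,nl_idx)→8400 …(+2); best=1720 via (B,hash)
  {ABC}: card=48000; try (B,hash)→4600, (C,hash)→8200, (B,merge)→32920, (B,nl_idx)→65880, (C,merge)→86000, (B,nl)→193080 …(+1); best=4600 via (B,hash)

4600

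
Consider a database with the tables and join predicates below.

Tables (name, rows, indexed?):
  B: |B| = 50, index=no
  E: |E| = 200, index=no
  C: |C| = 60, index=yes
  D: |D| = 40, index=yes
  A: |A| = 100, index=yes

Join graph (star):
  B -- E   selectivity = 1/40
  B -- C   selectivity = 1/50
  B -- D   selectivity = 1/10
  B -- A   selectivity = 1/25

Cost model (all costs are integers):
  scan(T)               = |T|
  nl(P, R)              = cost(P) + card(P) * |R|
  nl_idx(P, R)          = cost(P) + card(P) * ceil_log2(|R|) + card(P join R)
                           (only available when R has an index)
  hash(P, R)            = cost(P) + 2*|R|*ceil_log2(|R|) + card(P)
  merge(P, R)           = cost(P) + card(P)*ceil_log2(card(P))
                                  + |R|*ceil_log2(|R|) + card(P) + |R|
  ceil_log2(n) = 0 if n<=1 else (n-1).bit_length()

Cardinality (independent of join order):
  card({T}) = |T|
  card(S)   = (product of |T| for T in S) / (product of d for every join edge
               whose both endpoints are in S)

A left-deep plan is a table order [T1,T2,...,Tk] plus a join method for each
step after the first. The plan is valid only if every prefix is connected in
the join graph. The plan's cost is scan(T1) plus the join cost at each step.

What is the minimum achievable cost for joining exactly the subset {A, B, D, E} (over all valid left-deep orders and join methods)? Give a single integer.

Selinger DP over subsets of {A,B,D,E}:
  {B}: scan cost=50, card=50
  {E}: scan cost=200, card=200
  {D}: scan cost=40, card=40
  {A}: scan cost=100, card=100
  {BE}: card=250; try (B,hash)→1000, (E,merge)→2200, (B,merge)→2350, (E,hash)→3300, (E,nl)→10050, (B,nl)→10200; best=1000 via (B,hash)
  {BD}: card=200; try (D,nl_idx)→550, (D,hash)→580, (B,merge)→670, (D,merge)→680, (B,hash)→680, (B,nl)→2040 …(+1); best=550 via (D,nl_idx)
  {AB}: card=200; try (A,nl_idx)→600, (B,hash)→800, (A,merge)→1200, (B,merge)→1250, (A,hash)→1500, (A,nl)→5050 …(+1); best=600 via (A,nl_idx)
  {BDE}: card=1000; try (D,hash)→1730, (D,nl_idx)→3500, (D,merge)→3530, (E,hash)→3950, (E,merge)→4150, (D,nl)→11000 …(+1); best=1730 via (D,hash)
  {ABE}: card=1000; try (A,hash)→2650, (A,nl_idx)→3750, (E,hash)→4000, (A,merge)→4050, (E,merge)→4200, (A,nl)→26000 …(+1); best=2650 via (A,hash)
  {ABD}: card=800; try (D,hash)→1280, (A,hash)→2150, (D,nl_idx)→2600, (D,merge)→2680, (A,nl_idx)→2750, (A,merge)→3150 …(+2); best=1280 via (D,hash)
  {ABDE}: card=4000; try (D,hash)→4130, (A,hash)→4130, (E,hash)→5280, (E,merge)→11880, (D,nl_idx)→12650, (A,nl_idx)→12730 …(+5); best=4130 via (D,hash)

4130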